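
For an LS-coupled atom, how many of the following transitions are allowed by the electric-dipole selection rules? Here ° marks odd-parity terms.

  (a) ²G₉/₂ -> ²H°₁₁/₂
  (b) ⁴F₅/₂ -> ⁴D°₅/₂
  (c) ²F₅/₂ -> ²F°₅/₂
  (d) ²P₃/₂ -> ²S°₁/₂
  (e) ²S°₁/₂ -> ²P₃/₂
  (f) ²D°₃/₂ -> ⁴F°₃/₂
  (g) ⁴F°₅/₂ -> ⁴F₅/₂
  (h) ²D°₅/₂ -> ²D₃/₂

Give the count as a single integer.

7

(a) allowed
(b) allowed
(c) allowed
(d) allowed
(e) allowed
(f) forbidden (parity, ΔS fail)
(g) allowed
(h) allowed
Total allowed: 7 of 8.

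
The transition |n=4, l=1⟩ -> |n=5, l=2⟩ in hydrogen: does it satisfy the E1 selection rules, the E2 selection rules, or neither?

Δl = 2 − 1 = +1; l_i + l_f = 3.
E1 (Δl = ±1): satisfied.
E2 (Δl = 0,±2, l_i+l_f ≥ 2): not satisfied.

E1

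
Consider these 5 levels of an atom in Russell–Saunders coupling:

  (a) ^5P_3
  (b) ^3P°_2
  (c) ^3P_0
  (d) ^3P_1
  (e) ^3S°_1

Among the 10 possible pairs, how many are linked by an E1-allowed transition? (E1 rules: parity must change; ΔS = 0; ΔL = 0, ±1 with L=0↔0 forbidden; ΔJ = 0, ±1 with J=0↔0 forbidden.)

(a)–(b): forbidden (ΔS).
(a)–(c): forbidden (parity, ΔS, ΔJ).
(a)–(d): forbidden (parity, ΔS, ΔJ).
(a)–(e): forbidden (ΔS, ΔJ).
(b)–(c): forbidden (ΔJ).
(b)–(d): allowed.
(b)–(e): forbidden (parity).
(c)–(d): forbidden (parity).
(c)–(e): allowed.
(d)–(e): allowed.
Allowed pairs: 3 of 10.

3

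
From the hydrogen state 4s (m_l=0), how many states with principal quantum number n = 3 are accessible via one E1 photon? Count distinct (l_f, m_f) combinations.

3

E1 requires Δl = ±1, so l_f ∈ {-1, 1}; with 0 ≤ l_f ≤ n_f−1 = 2, the allowed l_f values are {1}.
For l_f = 1: m_f ∈ {m_i−1, m_i, m_i+1} ∩ [−1, 1] = {-1, 0, 1} → 3 states.
Total: 3.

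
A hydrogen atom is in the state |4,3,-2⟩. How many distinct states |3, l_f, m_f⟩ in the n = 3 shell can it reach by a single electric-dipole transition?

2

E1 requires Δl = ±1, so l_f ∈ {2, 4}; with 0 ≤ l_f ≤ n_f−1 = 2, the allowed l_f values are {2}.
For l_f = 2: m_f ∈ {m_i−1, m_i, m_i+1} ∩ [−2, 2] = {-2, -1} → 2 states.
Total: 2.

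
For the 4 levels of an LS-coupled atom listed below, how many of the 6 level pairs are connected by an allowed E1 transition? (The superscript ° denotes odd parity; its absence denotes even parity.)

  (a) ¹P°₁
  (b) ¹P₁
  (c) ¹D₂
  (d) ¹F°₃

(a)–(b): allowed.
(a)–(c): allowed.
(a)–(d): forbidden (parity, ΔL, ΔJ).
(b)–(c): forbidden (parity).
(b)–(d): forbidden (ΔL, ΔJ).
(c)–(d): allowed.
Allowed pairs: 3 of 6.

3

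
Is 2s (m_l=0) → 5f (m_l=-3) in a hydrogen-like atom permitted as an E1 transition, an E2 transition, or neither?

neither

Δl = 3 − 0 = +3; l_i + l_f = 3.
Δm_l = -3.
E1 (Δl = ±1, |Δm_l| ≤ 1): not satisfied.
E2 (Δl = 0,±2, l_i+l_f ≥ 2, |Δm_l| ≤ 2): not satisfied.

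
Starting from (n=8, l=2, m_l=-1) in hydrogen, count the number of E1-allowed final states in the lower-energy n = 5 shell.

E1 requires Δl = ±1, so l_f ∈ {1, 3}; with 0 ≤ l_f ≤ n_f−1 = 4, the allowed l_f values are {1, 3}.
For l_f = 1: m_f ∈ {m_i−1, m_i, m_i+1} ∩ [−1, 1] = {-1, 0} → 2 states.
For l_f = 3: m_f ∈ {m_i−1, m_i, m_i+1} ∩ [−3, 3] = {-2, -1, 0} → 3 states.
Total: 5.

5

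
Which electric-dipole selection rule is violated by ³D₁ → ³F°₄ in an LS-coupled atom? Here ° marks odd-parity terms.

the ΔJ = 0, ±1 rule

Initial level: S=1, L=2, J=1, parity even. Final level: S=1, L=3, J=4, parity odd.
ΔL = 0, ±1 (not L=0↔0): L: 2 → 3, ΔL = +1 — ✓.
ΔS = 0: S: 1 → 1 — ✓.
Parity must change: even → odd — ✓.
ΔJ = 0, ±1 (not J=0↔0): J: 1 → 4, ΔJ = +3 — ✗.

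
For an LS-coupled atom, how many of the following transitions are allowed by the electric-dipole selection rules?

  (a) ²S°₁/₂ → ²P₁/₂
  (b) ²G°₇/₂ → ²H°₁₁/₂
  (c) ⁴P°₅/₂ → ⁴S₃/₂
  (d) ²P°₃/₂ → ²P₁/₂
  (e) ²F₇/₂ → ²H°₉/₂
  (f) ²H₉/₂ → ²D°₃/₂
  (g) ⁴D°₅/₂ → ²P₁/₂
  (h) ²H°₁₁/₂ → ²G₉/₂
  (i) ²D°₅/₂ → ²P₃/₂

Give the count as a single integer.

(a) allowed
(b) forbidden (parity, ΔJ fail)
(c) allowed
(d) allowed
(e) forbidden (ΔL fails)
(f) forbidden (ΔL, ΔJ fail)
(g) forbidden (ΔS, ΔJ fail)
(h) allowed
(i) allowed
Total allowed: 5 of 9.

5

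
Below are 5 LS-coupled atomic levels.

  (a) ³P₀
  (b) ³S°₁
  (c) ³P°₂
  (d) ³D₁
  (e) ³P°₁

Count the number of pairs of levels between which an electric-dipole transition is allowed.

4

(a)–(b): allowed.
(a)–(c): forbidden (ΔJ).
(a)–(d): forbidden (parity).
(a)–(e): allowed.
(b)–(c): forbidden (parity).
(b)–(d): forbidden (ΔL).
(b)–(e): forbidden (parity).
(c)–(d): allowed.
(c)–(e): forbidden (parity).
(d)–(e): allowed.
Allowed pairs: 4 of 10.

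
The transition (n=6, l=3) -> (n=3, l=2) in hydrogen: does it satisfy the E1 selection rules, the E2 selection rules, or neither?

Δl = 2 − 3 = -1; l_i + l_f = 5.
E1 (Δl = ±1): satisfied.
E2 (Δl = 0,±2, l_i+l_f ≥ 2): not satisfied.

E1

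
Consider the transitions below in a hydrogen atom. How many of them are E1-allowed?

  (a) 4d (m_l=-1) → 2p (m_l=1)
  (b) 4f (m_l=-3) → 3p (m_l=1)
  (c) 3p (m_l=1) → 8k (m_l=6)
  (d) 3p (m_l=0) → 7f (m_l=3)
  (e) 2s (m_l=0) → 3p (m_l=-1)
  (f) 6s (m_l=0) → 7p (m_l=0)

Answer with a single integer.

(a) forbidden — Δm_l = +2 (E1 requires Δm_l = 0, ±1)
(b) forbidden — Δl = -2 (E1 requires Δl = ±1); Δm_l = +4 (E1 requires Δm_l = 0, ±1)
(c) forbidden — Δl = +6 (E1 requires Δl = ±1); Δm_l = +5 (E1 requires Δm_l = 0, ±1)
(d) forbidden — Δl = +2 (E1 requires Δl = ±1); Δm_l = +3 (E1 requires Δm_l = 0, ±1)
(e) allowed
(f) allowed
Total allowed: 2 of 6.

2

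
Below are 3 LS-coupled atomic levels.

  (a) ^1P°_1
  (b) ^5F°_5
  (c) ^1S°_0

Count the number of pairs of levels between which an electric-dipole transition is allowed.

(a)–(b): forbidden (parity, ΔS, ΔL, ΔJ).
(a)–(c): forbidden (parity).
(b)–(c): forbidden (parity, ΔS, ΔL, ΔJ).
Allowed pairs: 0 of 3.

0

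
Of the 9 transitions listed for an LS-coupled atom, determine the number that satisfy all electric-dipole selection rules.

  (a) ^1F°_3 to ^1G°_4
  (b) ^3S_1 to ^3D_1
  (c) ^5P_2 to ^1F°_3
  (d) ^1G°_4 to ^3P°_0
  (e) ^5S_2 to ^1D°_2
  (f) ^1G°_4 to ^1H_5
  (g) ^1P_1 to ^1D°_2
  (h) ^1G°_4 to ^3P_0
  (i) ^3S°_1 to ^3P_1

(a) forbidden (parity fails)
(b) forbidden (parity, ΔL fail)
(c) forbidden (ΔS, ΔL fail)
(d) forbidden (parity, ΔS, ΔL, ΔJ fail)
(e) forbidden (ΔS, ΔL fail)
(f) allowed
(g) allowed
(h) forbidden (ΔS, ΔL, ΔJ fail)
(i) allowed
Total allowed: 3 of 9.

3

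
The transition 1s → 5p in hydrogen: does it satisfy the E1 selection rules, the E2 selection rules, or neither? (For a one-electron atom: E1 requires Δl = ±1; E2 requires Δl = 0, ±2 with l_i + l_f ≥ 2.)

E1

Δl = 1 − 0 = +1; l_i + l_f = 1.
E1 (Δl = ±1): satisfied.
E2 (Δl = 0,±2, l_i+l_f ≥ 2): not satisfied.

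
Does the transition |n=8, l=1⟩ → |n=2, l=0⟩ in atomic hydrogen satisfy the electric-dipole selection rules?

allowed

Initial l = 1, final l = 0, so Δl = -1. E1 requires Δl = ±1: ok.
All E1 selection rules are satisfied.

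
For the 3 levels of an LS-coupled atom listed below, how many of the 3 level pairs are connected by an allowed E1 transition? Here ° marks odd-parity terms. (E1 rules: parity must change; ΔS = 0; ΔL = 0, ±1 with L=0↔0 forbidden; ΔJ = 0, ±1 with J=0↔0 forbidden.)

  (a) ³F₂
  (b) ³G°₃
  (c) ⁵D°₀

(a)–(b): allowed.
(a)–(c): forbidden (ΔS, ΔJ).
(b)–(c): forbidden (parity, ΔS, ΔL, ΔJ).
Allowed pairs: 1 of 3.

1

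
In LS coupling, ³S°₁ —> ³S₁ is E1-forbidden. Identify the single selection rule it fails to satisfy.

Parity must change: odd → even — ok.
ΔS = 0: S: 1 → 1 — ok.
ΔJ = 0, ±1 (not J=0↔0): J: 1 → 1, ΔJ = +0 — ok.
ΔL = 0, ±1 (not L=0↔0): L: 0 → 0, ΔL = +0 — fails.

the L=0 ↔ L=0 exclusion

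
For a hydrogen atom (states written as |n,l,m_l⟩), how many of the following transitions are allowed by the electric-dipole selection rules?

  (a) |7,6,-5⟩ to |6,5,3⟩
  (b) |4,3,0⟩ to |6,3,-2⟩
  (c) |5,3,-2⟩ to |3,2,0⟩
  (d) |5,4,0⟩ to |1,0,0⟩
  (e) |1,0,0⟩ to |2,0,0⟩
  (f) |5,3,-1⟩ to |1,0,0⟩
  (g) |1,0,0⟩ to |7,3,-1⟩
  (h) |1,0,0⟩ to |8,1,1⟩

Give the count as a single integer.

(a) forbidden — Δm_l = +8 (E1 requires Δm_l = 0, ±1)
(b) forbidden — Δl = +0 (E1 requires Δl = ±1); Δm_l = -2 (E1 requires Δm_l = 0, ±1)
(c) forbidden — Δm_l = +2 (E1 requires Δm_l = 0, ±1)
(d) forbidden — Δl = -4 (E1 requires Δl = ±1)
(e) forbidden — Δl = +0 (E1 requires Δl = ±1)
(f) forbidden — Δl = -3 (E1 requires Δl = ±1)
(g) forbidden — Δl = +3 (E1 requires Δl = ±1)
(h) allowed
Total allowed: 1 of 8.

1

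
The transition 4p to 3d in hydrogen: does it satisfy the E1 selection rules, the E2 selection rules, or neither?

E1

Δl = 2 − 1 = +1; l_i + l_f = 3.
E1 (Δl = ±1): satisfied.
E2 (Δl = 0,±2, l_i+l_f ≥ 2): not satisfied.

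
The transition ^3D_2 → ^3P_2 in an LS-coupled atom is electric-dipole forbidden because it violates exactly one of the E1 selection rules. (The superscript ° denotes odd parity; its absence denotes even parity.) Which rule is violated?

parity

Parity must change: even → even — fails.
ΔL = 0, ±1 (not L=0↔0): L: 2 → 1, ΔL = -1 — ok.
ΔJ = 0, ±1 (not J=0↔0): J: 2 → 2, ΔJ = +0 — ok.
ΔS = 0: S: 1 → 1 — ok.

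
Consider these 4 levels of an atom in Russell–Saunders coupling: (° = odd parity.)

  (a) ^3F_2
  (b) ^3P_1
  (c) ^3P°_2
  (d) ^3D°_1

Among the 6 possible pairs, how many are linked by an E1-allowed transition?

(a)–(b): forbidden (parity, ΔL).
(a)–(c): forbidden (ΔL).
(a)–(d): allowed.
(b)–(c): allowed.
(b)–(d): allowed.
(c)–(d): forbidden (parity).
Allowed pairs: 3 of 6.

3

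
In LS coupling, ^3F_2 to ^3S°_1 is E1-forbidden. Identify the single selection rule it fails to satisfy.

Reading off the term symbols: S 1→1, L 3→0, J 2→1, parity even→odd.
Parity must change: even → odd — passes.
ΔS = 0: S: 1 → 1 — passes.
ΔL = 0, ±1 (not L=0↔0): L: 3 → 0, ΔL = -3 — fails.
ΔJ = 0, ±1 (not J=0↔0): J: 2 → 1, ΔJ = -1 — passes.

the ΔL = 0, ±1 rule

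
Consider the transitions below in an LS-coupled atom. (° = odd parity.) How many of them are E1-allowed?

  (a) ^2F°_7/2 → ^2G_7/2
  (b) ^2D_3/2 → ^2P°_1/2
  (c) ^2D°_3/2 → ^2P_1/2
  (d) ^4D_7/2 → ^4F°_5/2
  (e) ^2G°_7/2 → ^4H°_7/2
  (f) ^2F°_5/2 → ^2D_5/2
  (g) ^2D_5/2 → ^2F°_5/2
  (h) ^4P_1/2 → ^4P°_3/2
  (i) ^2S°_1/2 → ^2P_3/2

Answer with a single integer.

(a) allowed
(b) allowed
(c) allowed
(d) allowed
(e) forbidden (parity, ΔS fail)
(f) allowed
(g) allowed
(h) allowed
(i) allowed
Total allowed: 8 of 9.

8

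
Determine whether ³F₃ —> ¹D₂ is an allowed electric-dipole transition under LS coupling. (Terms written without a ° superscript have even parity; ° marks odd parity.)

Initial level: S=1, L=3, J=3, parity even. Final level: S=0, L=2, J=2, parity even.
Parity must change: even → even — violated.
ΔS = 0: S: 1 → 0 — violated.
ΔL = 0, ±1 (not L=0↔0): L: 3 → 2, ΔL = -1 — satisfied.
ΔJ = 0, ±1 (not J=0↔0): J: 3 → 2, ΔJ = -1 — satisfied.
Rule(s) violated: parity, ΔS.

forbidden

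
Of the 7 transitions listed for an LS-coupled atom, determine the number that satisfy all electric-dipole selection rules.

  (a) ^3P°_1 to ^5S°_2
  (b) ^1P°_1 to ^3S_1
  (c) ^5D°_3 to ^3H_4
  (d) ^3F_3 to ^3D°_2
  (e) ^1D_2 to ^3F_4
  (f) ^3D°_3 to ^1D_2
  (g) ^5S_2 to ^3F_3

(a) forbidden (parity, ΔS fail)
(b) forbidden (ΔS fails)
(c) forbidden (ΔS, ΔL fail)
(d) allowed
(e) forbidden (parity, ΔS, ΔJ fail)
(f) forbidden (ΔS fails)
(g) forbidden (parity, ΔS, ΔL fail)
Total allowed: 1 of 7.

1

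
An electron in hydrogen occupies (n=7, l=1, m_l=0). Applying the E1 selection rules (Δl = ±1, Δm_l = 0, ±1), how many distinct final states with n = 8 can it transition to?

E1 requires Δl = ±1, so l_f ∈ {0, 2}; with 0 ≤ l_f ≤ n_f−1 = 7, the allowed l_f values are {0, 2}.
For l_f = 0: m_f ∈ {m_i−1, m_i, m_i+1} ∩ [−0, 0] = {0} → 1 state.
For l_f = 2: m_f ∈ {m_i−1, m_i, m_i+1} ∩ [−2, 2] = {-1, 0, 1} → 3 states.
Total: 4.

4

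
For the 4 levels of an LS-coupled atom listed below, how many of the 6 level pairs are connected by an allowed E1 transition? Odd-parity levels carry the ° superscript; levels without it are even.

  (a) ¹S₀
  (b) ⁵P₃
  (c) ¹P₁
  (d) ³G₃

(a)–(b): forbidden (parity, ΔS, ΔJ).
(a)–(c): forbidden (parity).
(a)–(d): forbidden (parity, ΔS, ΔL, ΔJ).
(b)–(c): forbidden (parity, ΔS, ΔJ).
(b)–(d): forbidden (parity, ΔS, ΔL).
(c)–(d): forbidden (parity, ΔS, ΔL, ΔJ).
Allowed pairs: 0 of 6.

0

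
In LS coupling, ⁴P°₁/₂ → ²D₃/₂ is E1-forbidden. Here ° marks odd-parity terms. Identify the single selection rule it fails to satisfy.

Initial level: S=3/2, L=1, J=1/2, parity odd. Final level: S=1/2, L=2, J=3/2, parity even.
Parity must change: odd → even — passes.
ΔS = 0: S: 3/2 → 1/2 — fails.
ΔL = 0, ±1 (not L=0↔0): L: 1 → 2, ΔL = +1 — passes.
ΔJ = 0, ±1 (not J=0↔0): J: 1/2 → 3/2, ΔJ = +1 — passes.

the ΔS = 0 rule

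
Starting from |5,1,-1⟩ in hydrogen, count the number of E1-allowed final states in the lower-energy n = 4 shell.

E1 requires Δl = ±1, so l_f ∈ {0, 2}; with 0 ≤ l_f ≤ n_f−1 = 3, the allowed l_f values are {0, 2}.
For l_f = 0: m_f ∈ {m_i−1, m_i, m_i+1} ∩ [−0, 0] = {0} → 1 state.
For l_f = 2: m_f ∈ {m_i−1, m_i, m_i+1} ∩ [−2, 2] = {-2, -1, 0} → 3 states.
Total: 4.

4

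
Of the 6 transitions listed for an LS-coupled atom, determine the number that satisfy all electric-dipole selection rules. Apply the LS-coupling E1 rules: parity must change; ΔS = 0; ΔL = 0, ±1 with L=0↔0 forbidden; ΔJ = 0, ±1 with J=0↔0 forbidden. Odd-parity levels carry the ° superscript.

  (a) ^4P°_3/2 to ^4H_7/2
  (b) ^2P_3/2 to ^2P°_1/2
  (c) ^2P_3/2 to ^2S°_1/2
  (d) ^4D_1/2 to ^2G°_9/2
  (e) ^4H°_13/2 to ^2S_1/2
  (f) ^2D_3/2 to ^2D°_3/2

3

(a) forbidden (ΔL, ΔJ fail)
(b) allowed
(c) allowed
(d) forbidden (ΔS, ΔL, ΔJ fail)
(e) forbidden (ΔS, ΔL, ΔJ fail)
(f) allowed
Total allowed: 3 of 6.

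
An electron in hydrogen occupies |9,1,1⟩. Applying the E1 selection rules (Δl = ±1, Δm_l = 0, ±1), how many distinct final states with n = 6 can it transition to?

E1 requires Δl = ±1, so l_f ∈ {0, 2}; with 0 ≤ l_f ≤ n_f−1 = 5, the allowed l_f values are {0, 2}.
For l_f = 0: m_f ∈ {m_i−1, m_i, m_i+1} ∩ [−0, 0] = {0} → 1 state.
For l_f = 2: m_f ∈ {m_i−1, m_i, m_i+1} ∩ [−2, 2] = {0, 1, 2} → 3 states.
Total: 4.

4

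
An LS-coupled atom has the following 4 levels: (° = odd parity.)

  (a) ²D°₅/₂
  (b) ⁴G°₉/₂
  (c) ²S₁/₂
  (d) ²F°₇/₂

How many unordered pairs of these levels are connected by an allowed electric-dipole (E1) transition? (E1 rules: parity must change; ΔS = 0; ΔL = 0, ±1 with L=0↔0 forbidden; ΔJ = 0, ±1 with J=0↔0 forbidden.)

0

(a)–(b): forbidden (parity, ΔS, ΔL, ΔJ).
(a)–(c): forbidden (ΔL, ΔJ).
(a)–(d): forbidden (parity).
(b)–(c): forbidden (ΔS, ΔL, ΔJ).
(b)–(d): forbidden (parity, ΔS).
(c)–(d): forbidden (ΔL, ΔJ).
Allowed pairs: 0 of 6.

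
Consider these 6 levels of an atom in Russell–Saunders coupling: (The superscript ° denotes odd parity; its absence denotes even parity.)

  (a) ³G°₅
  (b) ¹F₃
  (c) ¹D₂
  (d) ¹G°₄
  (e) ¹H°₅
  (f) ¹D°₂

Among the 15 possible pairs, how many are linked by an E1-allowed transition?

3

(a)–(b): forbidden (ΔS, ΔJ).
(a)–(c): forbidden (ΔS, ΔL, ΔJ).
(a)–(d): forbidden (parity, ΔS).
(a)–(e): forbidden (parity, ΔS).
(a)–(f): forbidden (parity, ΔS, ΔL, ΔJ).
(b)–(c): forbidden (parity).
(b)–(d): allowed.
(b)–(e): forbidden (ΔL, ΔJ).
(b)–(f): allowed.
(c)–(d): forbidden (ΔL, ΔJ).
(c)–(e): forbidden (ΔL, ΔJ).
(c)–(f): allowed.
(d)–(e): forbidden (parity).
(d)–(f): forbidden (parity, ΔL, ΔJ).
(e)–(f): forbidden (parity, ΔL, ΔJ).
Allowed pairs: 3 of 15.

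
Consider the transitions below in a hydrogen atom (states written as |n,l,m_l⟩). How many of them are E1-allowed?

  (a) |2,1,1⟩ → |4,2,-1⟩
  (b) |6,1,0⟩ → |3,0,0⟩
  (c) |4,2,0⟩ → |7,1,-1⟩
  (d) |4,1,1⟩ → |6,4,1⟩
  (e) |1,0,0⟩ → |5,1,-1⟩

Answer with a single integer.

3

(a) forbidden — Δm_l = -2 (E1 requires Δm_l = 0, ±1)
(b) allowed
(c) allowed
(d) forbidden — Δl = +3 (E1 requires Δl = ±1)
(e) allowed
Total allowed: 3 of 5.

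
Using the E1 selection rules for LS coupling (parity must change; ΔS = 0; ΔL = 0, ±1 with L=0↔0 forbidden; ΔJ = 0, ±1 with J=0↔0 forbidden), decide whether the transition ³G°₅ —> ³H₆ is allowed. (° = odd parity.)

Initial level: S=1, L=4, J=5, parity odd. Final level: S=1, L=5, J=6, parity even.
ΔJ = 0, ±1 (not J=0↔0): J: 5 → 6, ΔJ = +1 — ✓.
ΔS = 0: S: 1 → 1 — ✓.
Parity must change: odd → even — ✓.
ΔL = 0, ±1 (not L=0↔0): L: 4 → 5, ΔL = +1 — ✓.
All four E1 rules are satisfied.

allowed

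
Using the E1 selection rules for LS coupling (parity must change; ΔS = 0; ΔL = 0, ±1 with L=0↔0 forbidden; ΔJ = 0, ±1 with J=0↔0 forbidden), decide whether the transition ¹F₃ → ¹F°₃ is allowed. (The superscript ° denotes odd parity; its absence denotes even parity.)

allowed

Reading off the term symbols: S 0→0, L 3→3, J 3→3, parity even→odd.
Parity must change: even → odd — ok.
ΔS = 0: S: 0 → 0 — ok.
ΔL = 0, ±1 (not L=0↔0): L: 3 → 3, ΔL = +0 — ok.
ΔJ = 0, ±1 (not J=0↔0): J: 3 → 3, ΔJ = +0 — ok.
All four E1 rules are satisfied.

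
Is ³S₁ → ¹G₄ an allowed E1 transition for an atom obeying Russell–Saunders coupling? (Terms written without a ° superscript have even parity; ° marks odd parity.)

forbidden

Parity must change: even → even — ✗.
ΔS = 0: S: 1 → 0 — ✗.
ΔL = 0, ±1 (not L=0↔0): L: 0 → 4, ΔL = +4 — ✗.
ΔJ = 0, ±1 (not J=0↔0): J: 1 → 4, ΔJ = +3 — ✗.
Rule(s) violated: parity, ΔS, ΔL, ΔJ.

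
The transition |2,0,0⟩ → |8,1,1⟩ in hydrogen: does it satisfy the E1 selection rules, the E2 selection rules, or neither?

Δl = 1 − 0 = +1; l_i + l_f = 1.
Δm_l = +1.
E1 (Δl = ±1, |Δm_l| ≤ 1): satisfied.
E2 (Δl = 0,±2, l_i+l_f ≥ 2, |Δm_l| ≤ 2): not satisfied.

E1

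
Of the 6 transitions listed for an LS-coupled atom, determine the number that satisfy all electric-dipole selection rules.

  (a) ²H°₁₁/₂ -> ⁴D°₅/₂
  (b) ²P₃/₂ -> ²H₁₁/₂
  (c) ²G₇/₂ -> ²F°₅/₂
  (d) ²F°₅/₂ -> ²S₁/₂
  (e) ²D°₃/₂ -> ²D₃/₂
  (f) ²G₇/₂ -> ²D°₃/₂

2

(a) forbidden (parity, ΔS, ΔL, ΔJ fail)
(b) forbidden (parity, ΔL, ΔJ fail)
(c) allowed
(d) forbidden (ΔL, ΔJ fail)
(e) allowed
(f) forbidden (ΔL, ΔJ fail)
Total allowed: 2 of 6.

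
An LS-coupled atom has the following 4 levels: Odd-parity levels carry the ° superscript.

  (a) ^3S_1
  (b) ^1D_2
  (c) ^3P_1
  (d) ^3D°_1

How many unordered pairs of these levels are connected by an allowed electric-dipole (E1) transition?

1

(a)–(b): forbidden (parity, ΔS, ΔL).
(a)–(c): forbidden (parity).
(a)–(d): forbidden (ΔL).
(b)–(c): forbidden (parity, ΔS).
(b)–(d): forbidden (ΔS).
(c)–(d): allowed.
Allowed pairs: 1 of 6.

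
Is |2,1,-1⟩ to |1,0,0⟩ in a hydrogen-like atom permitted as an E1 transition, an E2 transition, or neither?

Δl = 0 − 1 = -1; l_i + l_f = 1.
Δm_l = +1.
E1 (Δl = ±1, |Δm_l| ≤ 1): satisfied.
E2 (Δl = 0,±2, l_i+l_f ≥ 2, |Δm_l| ≤ 2): not satisfied.

E1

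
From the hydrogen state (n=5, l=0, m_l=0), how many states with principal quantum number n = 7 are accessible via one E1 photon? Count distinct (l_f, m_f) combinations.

E1 requires Δl = ±1, so l_f ∈ {-1, 1}; with 0 ≤ l_f ≤ n_f−1 = 6, the allowed l_f values are {1}.
For l_f = 1: m_f ∈ {m_i−1, m_i, m_i+1} ∩ [−1, 1] = {-1, 0, 1} → 3 states.
Total: 3.

3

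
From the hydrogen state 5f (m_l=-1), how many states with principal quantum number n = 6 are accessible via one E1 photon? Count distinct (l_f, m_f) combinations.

6

E1 requires Δl = ±1, so l_f ∈ {2, 4}; with 0 ≤ l_f ≤ n_f−1 = 5, the allowed l_f values are {2, 4}.
For l_f = 2: m_f ∈ {m_i−1, m_i, m_i+1} ∩ [−2, 2] = {-2, -1, 0} → 3 states.
For l_f = 4: m_f ∈ {m_i−1, m_i, m_i+1} ∩ [−4, 4] = {-2, -1, 0} → 3 states.
Total: 6.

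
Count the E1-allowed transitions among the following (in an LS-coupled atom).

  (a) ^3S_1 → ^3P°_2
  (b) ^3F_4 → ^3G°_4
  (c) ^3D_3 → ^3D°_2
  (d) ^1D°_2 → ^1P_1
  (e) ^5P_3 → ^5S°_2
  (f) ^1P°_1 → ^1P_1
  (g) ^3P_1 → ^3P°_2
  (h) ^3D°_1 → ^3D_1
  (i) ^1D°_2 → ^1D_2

(a) allowed
(b) allowed
(c) allowed
(d) allowed
(e) allowed
(f) allowed
(g) allowed
(h) allowed
(i) allowed
Total allowed: 9 of 9.

9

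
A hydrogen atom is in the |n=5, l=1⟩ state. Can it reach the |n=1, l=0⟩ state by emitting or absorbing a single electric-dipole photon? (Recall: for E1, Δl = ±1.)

l: 1 → 0 (Δl = -1). Δl = ±1 satisfied.
All E1 selection rules are satisfied.

allowed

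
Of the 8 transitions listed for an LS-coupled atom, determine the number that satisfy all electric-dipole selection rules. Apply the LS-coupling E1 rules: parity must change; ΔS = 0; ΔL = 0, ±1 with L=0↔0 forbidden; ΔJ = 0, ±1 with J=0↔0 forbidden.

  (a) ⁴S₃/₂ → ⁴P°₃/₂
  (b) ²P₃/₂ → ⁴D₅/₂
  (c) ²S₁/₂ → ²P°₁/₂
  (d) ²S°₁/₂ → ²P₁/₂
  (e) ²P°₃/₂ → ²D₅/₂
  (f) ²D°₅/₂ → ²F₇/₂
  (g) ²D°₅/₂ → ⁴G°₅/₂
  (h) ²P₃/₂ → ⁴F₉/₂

5

(a) allowed
(b) forbidden (parity, ΔS fail)
(c) allowed
(d) allowed
(e) allowed
(f) allowed
(g) forbidden (parity, ΔS, ΔL fail)
(h) forbidden (parity, ΔS, ΔL, ΔJ fail)
Total allowed: 5 of 8.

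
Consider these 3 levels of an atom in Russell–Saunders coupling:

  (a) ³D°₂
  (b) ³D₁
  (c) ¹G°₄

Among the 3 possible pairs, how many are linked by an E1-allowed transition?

1

(a)–(b): allowed.
(a)–(c): forbidden (parity, ΔS, ΔL, ΔJ).
(b)–(c): forbidden (ΔS, ΔL, ΔJ).
Allowed pairs: 1 of 3.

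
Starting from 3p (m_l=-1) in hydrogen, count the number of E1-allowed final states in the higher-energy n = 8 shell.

E1 requires Δl = ±1, so l_f ∈ {0, 2}; with 0 ≤ l_f ≤ n_f−1 = 7, the allowed l_f values are {0, 2}.
For l_f = 0: m_f ∈ {m_i−1, m_i, m_i+1} ∩ [−0, 0] = {0} → 1 state.
For l_f = 2: m_f ∈ {m_i−1, m_i, m_i+1} ∩ [−2, 2] = {-2, -1, 0} → 3 states.
Total: 4.

4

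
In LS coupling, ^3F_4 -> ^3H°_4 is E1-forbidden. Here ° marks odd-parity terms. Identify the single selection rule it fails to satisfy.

the ΔL = 0, ±1 rule

Initial level: S=1, L=3, J=4, parity even. Final level: S=1, L=5, J=4, parity odd.
Parity must change: even → odd — passes.
ΔL = 0, ±1 (not L=0↔0): L: 3 → 5, ΔL = +2 — fails.
ΔS = 0: S: 1 → 1 — passes.
ΔJ = 0, ±1 (not J=0↔0): J: 4 → 4, ΔJ = +0 — passes.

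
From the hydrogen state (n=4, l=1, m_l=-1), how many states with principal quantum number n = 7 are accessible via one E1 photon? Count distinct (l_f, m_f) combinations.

4

E1 requires Δl = ±1, so l_f ∈ {0, 2}; with 0 ≤ l_f ≤ n_f−1 = 6, the allowed l_f values are {0, 2}.
For l_f = 0: m_f ∈ {m_i−1, m_i, m_i+1} ∩ [−0, 0] = {0} → 1 state.
For l_f = 2: m_f ∈ {m_i−1, m_i, m_i+1} ∩ [−2, 2] = {-2, -1, 0} → 3 states.
Total: 4.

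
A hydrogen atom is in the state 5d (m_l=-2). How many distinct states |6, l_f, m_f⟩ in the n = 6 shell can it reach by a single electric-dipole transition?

E1 requires Δl = ±1, so l_f ∈ {1, 3}; with 0 ≤ l_f ≤ n_f−1 = 5, the allowed l_f values are {1, 3}.
For l_f = 1: m_f ∈ {m_i−1, m_i, m_i+1} ∩ [−1, 1] = {-1} → 1 state.
For l_f = 3: m_f ∈ {m_i−1, m_i, m_i+1} ∩ [−3, 3] = {-3, -2, -1} → 3 states.
Total: 4.

4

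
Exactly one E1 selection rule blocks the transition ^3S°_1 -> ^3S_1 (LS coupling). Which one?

the L=0 ↔ L=0 exclusion

Initial level: S=1, L=0, J=1, parity odd. Final level: S=1, L=0, J=1, parity even.
Parity must change: odd → even — ✓.
ΔS = 0: S: 1 → 1 — ✓.
ΔL = 0, ±1 (not L=0↔0): L: 0 → 0, ΔL = +0 — ✗.
ΔJ = 0, ±1 (not J=0↔0): J: 1 → 1, ΔJ = +0 — ✓.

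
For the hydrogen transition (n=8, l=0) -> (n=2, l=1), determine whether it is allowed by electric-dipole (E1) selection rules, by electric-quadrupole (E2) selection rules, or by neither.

E1

Δl = 1 − 0 = +1; l_i + l_f = 1.
E1 (Δl = ±1): satisfied.
E2 (Δl = 0,±2, l_i+l_f ≥ 2): not satisfied.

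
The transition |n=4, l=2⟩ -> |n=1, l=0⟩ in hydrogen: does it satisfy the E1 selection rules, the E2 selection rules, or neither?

Δl = 0 − 2 = -2; l_i + l_f = 2.
E1 (Δl = ±1): not satisfied.
E2 (Δl = 0,±2, l_i+l_f ≥ 2): satisfied.

E2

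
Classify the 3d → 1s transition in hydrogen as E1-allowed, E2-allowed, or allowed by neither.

E2

Δl = 0 − 2 = -2; l_i + l_f = 2.
E1 (Δl = ±1): not satisfied.
E2 (Δl = 0,±2, l_i+l_f ≥ 2): satisfied.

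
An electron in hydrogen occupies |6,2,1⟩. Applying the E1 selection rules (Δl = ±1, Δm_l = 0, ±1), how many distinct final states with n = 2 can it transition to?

2

E1 requires Δl = ±1, so l_f ∈ {1, 3}; with 0 ≤ l_f ≤ n_f−1 = 1, the allowed l_f values are {1}.
For l_f = 1: m_f ∈ {m_i−1, m_i, m_i+1} ∩ [−1, 1] = {0, 1} → 2 states.
Total: 2.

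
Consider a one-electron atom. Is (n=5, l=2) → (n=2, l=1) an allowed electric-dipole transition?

allowed

l: 2 → 1 (Δl = -1). Δl = ±1 passes.
All E1 selection rules are satisfied.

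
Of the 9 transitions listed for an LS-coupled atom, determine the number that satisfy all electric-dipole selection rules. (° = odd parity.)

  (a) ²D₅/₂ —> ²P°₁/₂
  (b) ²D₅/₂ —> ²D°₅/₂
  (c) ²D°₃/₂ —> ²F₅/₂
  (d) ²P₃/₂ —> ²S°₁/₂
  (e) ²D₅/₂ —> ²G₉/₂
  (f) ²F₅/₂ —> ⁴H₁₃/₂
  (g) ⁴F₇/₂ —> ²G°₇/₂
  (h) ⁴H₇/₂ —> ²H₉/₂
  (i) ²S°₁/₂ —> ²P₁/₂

4

(a) forbidden (ΔJ fails)
(b) allowed
(c) allowed
(d) allowed
(e) forbidden (parity, ΔL, ΔJ fail)
(f) forbidden (parity, ΔS, ΔL, ΔJ fail)
(g) forbidden (ΔS fails)
(h) forbidden (parity, ΔS fail)
(i) allowed
Total allowed: 4 of 9.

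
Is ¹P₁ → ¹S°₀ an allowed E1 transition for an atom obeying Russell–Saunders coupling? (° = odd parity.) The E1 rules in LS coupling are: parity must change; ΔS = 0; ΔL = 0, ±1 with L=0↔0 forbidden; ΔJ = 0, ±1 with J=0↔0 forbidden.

allowed

Parity must change: even → odd — passes.
ΔS = 0: S: 0 → 0 — passes.
ΔL = 0, ±1 (not L=0↔0): L: 1 → 0, ΔL = -1 — passes.
ΔJ = 0, ±1 (not J=0↔0): J: 1 → 0, ΔJ = -1 — passes.
All four E1 rules are satisfied.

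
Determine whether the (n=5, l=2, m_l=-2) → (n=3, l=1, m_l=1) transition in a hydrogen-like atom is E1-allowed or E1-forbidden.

forbidden

Δl = 1 − 2 = -1; the E1 rule Δl = ±1 is passes.
m_l: -2 → 1 (Δm_l = +3). |Δm_l| ≤ 1 fails.
The transition is electric-dipole forbidden.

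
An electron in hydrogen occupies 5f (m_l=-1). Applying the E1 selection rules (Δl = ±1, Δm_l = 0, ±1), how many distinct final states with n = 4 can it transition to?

3

E1 requires Δl = ±1, so l_f ∈ {2, 4}; with 0 ≤ l_f ≤ n_f−1 = 3, the allowed l_f values are {2}.
For l_f = 2: m_f ∈ {m_i−1, m_i, m_i+1} ∩ [−2, 2] = {-2, -1, 0} → 3 states.
Total: 3.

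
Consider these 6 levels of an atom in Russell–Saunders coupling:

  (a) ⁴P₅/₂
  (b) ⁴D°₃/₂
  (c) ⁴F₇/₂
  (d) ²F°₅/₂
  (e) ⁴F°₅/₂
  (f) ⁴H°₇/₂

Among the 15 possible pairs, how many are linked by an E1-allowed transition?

(a)–(b): allowed.
(a)–(c): forbidden (parity, ΔL).
(a)–(d): forbidden (ΔS, ΔL).
(a)–(e): forbidden (ΔL).
(a)–(f): forbidden (ΔL).
(b)–(c): forbidden (ΔJ).
(b)–(d): forbidden (parity, ΔS).
(b)–(e): forbidden (parity).
(b)–(f): forbidden (parity, ΔL, ΔJ).
(c)–(d): forbidden (ΔS).
(c)–(e): allowed.
(c)–(f): forbidden (ΔL).
(d)–(e): forbidden (parity, ΔS).
(d)–(f): forbidden (parity, ΔS, ΔL).
(e)–(f): forbidden (parity, ΔL).
Allowed pairs: 2 of 15.

2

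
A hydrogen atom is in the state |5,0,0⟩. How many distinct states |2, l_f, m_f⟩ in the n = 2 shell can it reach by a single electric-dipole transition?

E1 requires Δl = ±1, so l_f ∈ {-1, 1}; with 0 ≤ l_f ≤ n_f−1 = 1, the allowed l_f values are {1}.
For l_f = 1: m_f ∈ {m_i−1, m_i, m_i+1} ∩ [−1, 1] = {-1, 0, 1} → 3 states.
Total: 3.

3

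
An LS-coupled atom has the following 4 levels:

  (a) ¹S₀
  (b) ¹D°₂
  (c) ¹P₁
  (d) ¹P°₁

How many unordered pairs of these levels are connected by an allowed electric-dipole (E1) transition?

3

(a)–(b): forbidden (ΔL, ΔJ).
(a)–(c): forbidden (parity).
(a)–(d): allowed.
(b)–(c): allowed.
(b)–(d): forbidden (parity).
(c)–(d): allowed.
Allowed pairs: 3 of 6.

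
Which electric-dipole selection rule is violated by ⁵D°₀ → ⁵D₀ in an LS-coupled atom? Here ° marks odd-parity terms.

Parity must change: odd → even — ✓.
ΔJ = 0, ±1 (not J=0↔0): J: 0 → 0, ΔJ = +0 — ✗.
ΔS = 0: S: 2 → 2 — ✓.
ΔL = 0, ±1 (not L=0↔0): L: 2 → 2, ΔL = +0 — ✓.

the J=0 ↔ J=0 exclusion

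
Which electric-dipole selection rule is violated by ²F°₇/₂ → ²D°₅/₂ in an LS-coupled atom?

parity

Parity must change: odd → odd — violated.
ΔS = 0: S: 1/2 → 1/2 — satisfied.
ΔL = 0, ±1 (not L=0↔0): L: 3 → 2, ΔL = -1 — satisfied.
ΔJ = 0, ±1 (not J=0↔0): J: 7/2 → 5/2, ΔJ = -1 — satisfied.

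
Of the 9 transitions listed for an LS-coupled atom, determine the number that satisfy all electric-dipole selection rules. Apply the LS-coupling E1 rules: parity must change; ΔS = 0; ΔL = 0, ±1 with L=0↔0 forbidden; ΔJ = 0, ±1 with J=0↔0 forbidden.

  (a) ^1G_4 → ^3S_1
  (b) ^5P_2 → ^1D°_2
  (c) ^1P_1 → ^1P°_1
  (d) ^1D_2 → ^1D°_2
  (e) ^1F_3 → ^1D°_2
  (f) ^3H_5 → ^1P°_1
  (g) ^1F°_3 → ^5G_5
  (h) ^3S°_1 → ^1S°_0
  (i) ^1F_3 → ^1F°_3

(a) forbidden (parity, ΔS, ΔL, ΔJ fail)
(b) forbidden (ΔS fails)
(c) allowed
(d) allowed
(e) allowed
(f) forbidden (ΔS, ΔL, ΔJ fail)
(g) forbidden (ΔS, ΔJ fail)
(h) forbidden (parity, ΔS, ΔL fail)
(i) allowed
Total allowed: 4 of 9.

4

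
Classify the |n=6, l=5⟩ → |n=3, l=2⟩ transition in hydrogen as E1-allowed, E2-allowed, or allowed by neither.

Δl = 2 − 5 = -3; l_i + l_f = 7.
E1 (Δl = ±1): not satisfied.
E2 (Δl = 0,±2, l_i+l_f ≥ 2): not satisfied.

neither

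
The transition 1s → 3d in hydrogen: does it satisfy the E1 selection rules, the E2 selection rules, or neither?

E2

Δl = 2 − 0 = +2; l_i + l_f = 2.
E1 (Δl = ±1): not satisfied.
E2 (Δl = 0,±2, l_i+l_f ≥ 2): satisfied.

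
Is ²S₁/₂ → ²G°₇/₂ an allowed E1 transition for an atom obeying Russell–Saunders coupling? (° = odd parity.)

forbidden

Reading off the term symbols: S 1/2→1/2, L 0→4, J 1/2→7/2, parity even→odd.
Parity must change: even → odd — passes.
ΔS = 0: S: 1/2 → 1/2 — passes.
ΔL = 0, ±1 (not L=0↔0): L: 0 → 4, ΔL = +4 — fails.
ΔJ = 0, ±1 (not J=0↔0): J: 1/2 → 7/2, ΔJ = +3 — fails.
Rule(s) violated: ΔL, ΔJ.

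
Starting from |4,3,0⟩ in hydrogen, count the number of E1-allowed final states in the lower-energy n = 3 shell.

3

E1 requires Δl = ±1, so l_f ∈ {2, 4}; with 0 ≤ l_f ≤ n_f−1 = 2, the allowed l_f values are {2}.
For l_f = 2: m_f ∈ {m_i−1, m_i, m_i+1} ∩ [−2, 2] = {-1, 0, 1} → 3 states.
Total: 3.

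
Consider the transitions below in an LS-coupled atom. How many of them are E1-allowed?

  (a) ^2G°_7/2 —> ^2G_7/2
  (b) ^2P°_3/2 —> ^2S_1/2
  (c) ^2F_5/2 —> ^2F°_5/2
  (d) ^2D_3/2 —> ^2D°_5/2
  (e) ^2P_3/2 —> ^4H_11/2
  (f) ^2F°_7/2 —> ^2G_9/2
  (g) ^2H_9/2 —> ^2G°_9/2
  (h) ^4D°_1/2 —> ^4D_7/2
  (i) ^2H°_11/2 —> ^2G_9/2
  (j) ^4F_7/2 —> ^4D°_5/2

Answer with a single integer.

(a) allowed
(b) allowed
(c) allowed
(d) allowed
(e) forbidden (parity, ΔS, ΔL, ΔJ fail)
(f) allowed
(g) allowed
(h) forbidden (ΔJ fails)
(i) allowed
(j) allowed
Total allowed: 8 of 10.

8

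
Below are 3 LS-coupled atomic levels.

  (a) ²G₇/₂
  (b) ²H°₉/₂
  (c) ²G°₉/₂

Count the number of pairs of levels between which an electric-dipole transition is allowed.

2

(a)–(b): allowed.
(a)–(c): allowed.
(b)–(c): forbidden (parity).
Allowed pairs: 2 of 3.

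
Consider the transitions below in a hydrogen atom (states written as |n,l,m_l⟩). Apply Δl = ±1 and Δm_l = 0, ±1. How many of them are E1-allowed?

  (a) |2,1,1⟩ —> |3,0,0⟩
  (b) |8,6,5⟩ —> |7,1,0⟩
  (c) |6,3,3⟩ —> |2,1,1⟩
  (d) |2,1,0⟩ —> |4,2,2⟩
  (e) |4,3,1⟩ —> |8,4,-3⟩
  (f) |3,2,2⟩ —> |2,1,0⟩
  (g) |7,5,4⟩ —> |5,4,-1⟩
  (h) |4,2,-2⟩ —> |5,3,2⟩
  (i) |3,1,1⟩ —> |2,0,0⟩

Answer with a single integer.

(a) allowed
(b) forbidden — Δl = -5 (E1 requires Δl = ±1); Δm_l = -5 (E1 requires Δm_l = 0, ±1)
(c) forbidden — Δl = -2 (E1 requires Δl = ±1); Δm_l = -2 (E1 requires Δm_l = 0, ±1)
(d) forbidden — Δm_l = +2 (E1 requires Δm_l = 0, ±1)
(e) forbidden — Δm_l = -4 (E1 requires Δm_l = 0, ±1)
(f) forbidden — Δm_l = -2 (E1 requires Δm_l = 0, ±1)
(g) forbidden — Δm_l = -5 (E1 requires Δm_l = 0, ±1)
(h) forbidden — Δm_l = +4 (E1 requires Δm_l = 0, ±1)
(i) allowed
Total allowed: 2 of 9.

2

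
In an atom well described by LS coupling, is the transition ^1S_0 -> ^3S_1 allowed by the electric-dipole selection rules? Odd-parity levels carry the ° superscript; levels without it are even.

forbidden

ΔS = 0: S: 0 → 1 — fails.
ΔJ = 0, ±1 (not J=0↔0): J: 0 → 1, ΔJ = +1 — passes.
Parity must change: even → even — fails.
ΔL = 0, ±1 (not L=0↔0): L: 0 → 0, ΔL = +0 — fails.
Rule(s) violated: parity, ΔS, ΔL.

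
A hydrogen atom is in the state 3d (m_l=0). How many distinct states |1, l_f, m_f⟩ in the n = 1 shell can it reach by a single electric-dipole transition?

0

E1 requires l_f ∈ {1, 3}, but neither lies in [0, 0], so no final state is reachable.
Total: 0.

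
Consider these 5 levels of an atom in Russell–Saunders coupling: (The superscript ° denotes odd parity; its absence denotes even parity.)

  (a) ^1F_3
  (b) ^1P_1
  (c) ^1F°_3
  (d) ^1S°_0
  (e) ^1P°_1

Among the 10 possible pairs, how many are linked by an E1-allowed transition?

3

(a)–(b): forbidden (parity, ΔL, ΔJ).
(a)–(c): allowed.
(a)–(d): forbidden (ΔL, ΔJ).
(a)–(e): forbidden (ΔL, ΔJ).
(b)–(c): forbidden (ΔL, ΔJ).
(b)–(d): allowed.
(b)–(e): allowed.
(c)–(d): forbidden (parity, ΔL, ΔJ).
(c)–(e): forbidden (parity, ΔL, ΔJ).
(d)–(e): forbidden (parity).
Allowed pairs: 3 of 10.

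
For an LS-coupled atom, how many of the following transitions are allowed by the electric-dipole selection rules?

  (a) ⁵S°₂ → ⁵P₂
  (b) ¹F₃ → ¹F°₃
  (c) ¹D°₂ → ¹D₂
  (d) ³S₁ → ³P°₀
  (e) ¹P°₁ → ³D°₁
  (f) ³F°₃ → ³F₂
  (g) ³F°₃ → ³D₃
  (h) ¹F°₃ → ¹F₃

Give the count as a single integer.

(a) allowed
(b) allowed
(c) allowed
(d) allowed
(e) forbidden (parity, ΔS fail)
(f) allowed
(g) allowed
(h) allowed
Total allowed: 7 of 8.

7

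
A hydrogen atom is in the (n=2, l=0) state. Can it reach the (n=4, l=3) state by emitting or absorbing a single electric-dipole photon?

Δl = 3 − 0 = +3; the E1 rule Δl = ±1 is ✗.
The transition is electric-dipole forbidden.

forbidden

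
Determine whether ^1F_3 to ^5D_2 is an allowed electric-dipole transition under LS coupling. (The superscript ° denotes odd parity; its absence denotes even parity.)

ΔS = 0: S: 0 → 2 — fails.
ΔJ = 0, ±1 (not J=0↔0): J: 3 → 2, ΔJ = -1 — ok.
ΔL = 0, ±1 (not L=0↔0): L: 3 → 2, ΔL = -1 — ok.
Parity must change: even → even — fails.
Rule(s) violated: parity, ΔS.

forbidden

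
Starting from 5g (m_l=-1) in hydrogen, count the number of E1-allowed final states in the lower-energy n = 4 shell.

E1 requires Δl = ±1, so l_f ∈ {3, 5}; with 0 ≤ l_f ≤ n_f−1 = 3, the allowed l_f values are {3}.
For l_f = 3: m_f ∈ {m_i−1, m_i, m_i+1} ∩ [−3, 3] = {-2, -1, 0} → 3 states.
Total: 3.

3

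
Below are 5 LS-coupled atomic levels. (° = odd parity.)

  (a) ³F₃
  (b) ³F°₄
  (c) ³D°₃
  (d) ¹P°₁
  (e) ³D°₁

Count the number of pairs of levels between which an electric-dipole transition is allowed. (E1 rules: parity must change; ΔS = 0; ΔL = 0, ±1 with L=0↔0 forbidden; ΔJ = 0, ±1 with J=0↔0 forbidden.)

(a)–(b): allowed.
(a)–(c): allowed.
(a)–(d): forbidden (ΔS, ΔL, ΔJ).
(a)–(e): forbidden (ΔJ).
(b)–(c): forbidden (parity).
(b)–(d): forbidden (parity, ΔS, ΔL, ΔJ).
(b)–(e): forbidden (parity, ΔJ).
(c)–(d): forbidden (parity, ΔS, ΔJ).
(c)–(e): forbidden (parity, ΔJ).
(d)–(e): forbidden (parity, ΔS).
Allowed pairs: 2 of 10.

2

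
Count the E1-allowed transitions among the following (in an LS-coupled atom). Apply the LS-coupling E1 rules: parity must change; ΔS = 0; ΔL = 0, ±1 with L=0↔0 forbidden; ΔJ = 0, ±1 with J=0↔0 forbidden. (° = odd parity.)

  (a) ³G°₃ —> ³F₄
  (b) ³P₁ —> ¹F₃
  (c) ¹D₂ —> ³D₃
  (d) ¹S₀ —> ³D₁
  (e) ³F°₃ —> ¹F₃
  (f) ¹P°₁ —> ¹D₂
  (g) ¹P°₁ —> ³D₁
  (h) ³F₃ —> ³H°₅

2

(a) allowed
(b) forbidden (parity, ΔS, ΔL, ΔJ fail)
(c) forbidden (parity, ΔS fail)
(d) forbidden (parity, ΔS, ΔL fail)
(e) forbidden (ΔS fails)
(f) allowed
(g) forbidden (ΔS fails)
(h) forbidden (ΔL, ΔJ fail)
Total allowed: 2 of 8.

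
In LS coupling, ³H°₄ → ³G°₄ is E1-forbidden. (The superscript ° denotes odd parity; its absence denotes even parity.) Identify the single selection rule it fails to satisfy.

parity

Reading off the term symbols: S 1→1, L 5→4, J 4→4, parity odd→odd.
Parity must change: odd → odd — fails.
ΔS = 0: S: 1 → 1 — ok.
ΔL = 0, ±1 (not L=0↔0): L: 5 → 4, ΔL = -1 — ok.
ΔJ = 0, ±1 (not J=0↔0): J: 4 → 4, ΔJ = +0 — ok.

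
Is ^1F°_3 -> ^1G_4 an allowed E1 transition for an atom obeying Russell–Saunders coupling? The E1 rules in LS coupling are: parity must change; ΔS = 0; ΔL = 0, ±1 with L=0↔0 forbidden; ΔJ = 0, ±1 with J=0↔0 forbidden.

Initial level: S=0, L=3, J=3, parity odd. Final level: S=0, L=4, J=4, parity even.
Parity must change: odd → even — satisfied.
ΔL = 0, ±1 (not L=0↔0): L: 3 → 4, ΔL = +1 — satisfied.
ΔS = 0: S: 0 → 0 — satisfied.
ΔJ = 0, ±1 (not J=0↔0): J: 3 → 4, ΔJ = +1 — satisfied.
All four E1 rules are satisfied.

allowed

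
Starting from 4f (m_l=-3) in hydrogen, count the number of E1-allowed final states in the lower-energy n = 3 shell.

1

E1 requires Δl = ±1, so l_f ∈ {2, 4}; with 0 ≤ l_f ≤ n_f−1 = 2, the allowed l_f values are {2}.
For l_f = 2: m_f ∈ {m_i−1, m_i, m_i+1} ∩ [−2, 2] = {-2} → 1 state.
Total: 1.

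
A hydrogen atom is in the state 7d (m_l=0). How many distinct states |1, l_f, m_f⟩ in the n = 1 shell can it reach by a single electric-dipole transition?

0

E1 requires l_f ∈ {1, 3}, but neither lies in [0, 0], so no final state is reachable.
Total: 0.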